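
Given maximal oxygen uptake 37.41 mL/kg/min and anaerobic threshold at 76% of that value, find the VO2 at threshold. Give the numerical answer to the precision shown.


Percentage as decimal = 0.76
VO2 at AT = 37.41 * 0.76 = 28.43 mL/kg/min

28.43 mL/kg/min


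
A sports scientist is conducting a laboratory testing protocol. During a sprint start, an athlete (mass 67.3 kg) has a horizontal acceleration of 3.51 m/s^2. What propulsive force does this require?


Propulsive force = mass * acceleration
= 67.3 kg * 3.51 m/s^2
= 236.22 N

236.22 N


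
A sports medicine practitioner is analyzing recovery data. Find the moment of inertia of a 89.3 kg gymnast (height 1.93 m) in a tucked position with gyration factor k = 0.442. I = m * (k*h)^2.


Radius of gyration = 0.442 * 1.93 = 0.85306 m
I = 89.3 * 0.85306^2
= 89.3 * 0.727711
= 64.985 kg*m^2

64.985 kg*m^2


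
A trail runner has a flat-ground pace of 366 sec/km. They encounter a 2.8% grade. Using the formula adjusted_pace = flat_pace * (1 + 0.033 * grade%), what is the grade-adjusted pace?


Grade factor = 1 + 0.033 * 2.8 = 1.0924
Adjusted = 366 * 1.0924 = 399.82 sec/km

399.82 s/km


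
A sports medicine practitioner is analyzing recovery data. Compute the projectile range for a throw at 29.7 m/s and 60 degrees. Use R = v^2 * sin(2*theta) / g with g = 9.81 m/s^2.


Two times the angle = 120 degrees
sin(120) = 0.866025
R = 882.09 * 0.866025 / 9.81 = 77.871 m

77.871 m


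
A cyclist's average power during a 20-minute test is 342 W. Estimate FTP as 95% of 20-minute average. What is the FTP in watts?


FTP = 20-min power * 0.95
= 342 * 0.95
= 324.9 W

324.9 W


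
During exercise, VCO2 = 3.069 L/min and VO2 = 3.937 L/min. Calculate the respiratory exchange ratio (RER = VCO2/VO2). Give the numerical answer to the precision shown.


RER = VCO2 / VO2
= 3.069 / 3.937
= 0.7795

0.7795


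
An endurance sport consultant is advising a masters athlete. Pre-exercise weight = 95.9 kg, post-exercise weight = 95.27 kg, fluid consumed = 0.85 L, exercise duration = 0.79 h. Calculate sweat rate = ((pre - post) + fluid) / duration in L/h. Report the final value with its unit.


Weight loss = 95.9 - 95.27 = 0.63 kg (approx L)
Total sweat = 0.63 + 0.85 = 1.48 L
Sweat rate = 1.48 / 0.79 = 1.873 L/h

1.873 L/h


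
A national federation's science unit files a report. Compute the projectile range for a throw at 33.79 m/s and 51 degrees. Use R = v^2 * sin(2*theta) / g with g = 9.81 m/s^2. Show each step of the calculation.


Two times the angle = 102 degrees
sin(102) = 0.978148
R = 1141.7641 * 0.978148 / 9.81 = 113.844 m

113.844 m


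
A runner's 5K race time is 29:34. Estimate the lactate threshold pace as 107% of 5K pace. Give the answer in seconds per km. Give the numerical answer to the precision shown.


Total race time = 29*60 + 34 = 1774 seconds
5K pace = 1774 / 5 = 354.8 sec/km
LT pace = 354.8 * 1.07 = 379.64 sec/km

379.64 s/km


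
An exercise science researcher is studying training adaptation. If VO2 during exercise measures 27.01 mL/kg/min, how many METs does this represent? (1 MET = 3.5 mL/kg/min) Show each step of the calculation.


METs = VO2 / 3.5 = 27.01 / 3.5 = 7.72

7.72 METs


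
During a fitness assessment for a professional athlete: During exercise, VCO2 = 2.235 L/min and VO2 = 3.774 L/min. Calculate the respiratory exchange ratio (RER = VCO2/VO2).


RER = VCO2 / VO2
= 2.235 / 3.774
= 0.5922

0.5922


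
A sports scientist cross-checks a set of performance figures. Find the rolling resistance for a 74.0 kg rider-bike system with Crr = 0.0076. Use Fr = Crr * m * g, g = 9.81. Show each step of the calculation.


m * g = 74.0 * 9.81 = 725.94 N
Fr = 0.0076 * 725.94 = 5.517 N

5.517 N


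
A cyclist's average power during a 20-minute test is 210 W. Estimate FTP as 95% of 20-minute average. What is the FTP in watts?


FTP = 20-min power * 0.95
= 210 * 0.95
= 199.5 W

199.5 W


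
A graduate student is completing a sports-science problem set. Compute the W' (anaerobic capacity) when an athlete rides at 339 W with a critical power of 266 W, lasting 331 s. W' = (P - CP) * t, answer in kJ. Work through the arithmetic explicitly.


Above-CP power = 73 W
Duration = 331 s
W' = 73 * 331 = 24163 J
Convert: 24163 / 1000 = 24.163 kJ

24.163 kJ


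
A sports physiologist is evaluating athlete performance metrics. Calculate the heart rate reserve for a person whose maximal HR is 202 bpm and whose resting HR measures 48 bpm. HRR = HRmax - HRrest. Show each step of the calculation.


HRmax = 202 bpm
HRrest = 48 bpm
HRR = 202 - 48 = 154 bpm

154 bpm


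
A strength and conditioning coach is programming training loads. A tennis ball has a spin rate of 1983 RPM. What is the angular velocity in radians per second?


Convert RPM to rad/s: multiply by 2*pi and divide by 60
omega = 1983 * 2 * pi / 60
= 207.659 rad/s

207.659 rad/s


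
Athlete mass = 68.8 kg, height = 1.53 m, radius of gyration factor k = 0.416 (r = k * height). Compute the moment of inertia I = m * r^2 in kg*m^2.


r = k * height = 0.416 * 1.53 = 0.63648 m
r^2 = 0.63648^2 = 0.405107
I = 68.8 * 0.405107 = 27.871 kg*m^2

27.871 kg*m^2


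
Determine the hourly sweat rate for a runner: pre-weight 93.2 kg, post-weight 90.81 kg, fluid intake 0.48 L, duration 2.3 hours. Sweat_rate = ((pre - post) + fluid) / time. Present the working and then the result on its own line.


Mass lost = 93.2 - 90.81 = 2.39 kg
Add fluid consumed: 2.39 + 0.48 = 2.87 L total sweat
Sweat rate = 2.87 / 2.3 = 1.248 L/h

1.248 L/h


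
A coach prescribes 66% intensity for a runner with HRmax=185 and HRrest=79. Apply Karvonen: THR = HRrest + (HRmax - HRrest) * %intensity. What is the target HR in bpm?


Heart rate reserve = 185 - 79 = 106
Intensity fraction = 66 / 100 = 0.66
THR = 79 + 106 * 0.66 = 148.96 bpm

148.96 bpm


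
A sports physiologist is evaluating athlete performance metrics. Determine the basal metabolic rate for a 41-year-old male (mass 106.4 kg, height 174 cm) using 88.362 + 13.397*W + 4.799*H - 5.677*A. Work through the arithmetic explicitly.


BMR = 88.362 + 13.397*106.4 + 4.799*174 - 5.677*41
= 2116.07 kcal/day

2116.07 kcal/day


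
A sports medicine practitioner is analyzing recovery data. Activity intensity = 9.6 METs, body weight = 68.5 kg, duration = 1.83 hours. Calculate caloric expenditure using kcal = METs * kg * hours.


kcal = 9.6 * 68.5 * 1.83
= 657.6 * 1.83
= 1203.41 kcal

1203.41 kcal


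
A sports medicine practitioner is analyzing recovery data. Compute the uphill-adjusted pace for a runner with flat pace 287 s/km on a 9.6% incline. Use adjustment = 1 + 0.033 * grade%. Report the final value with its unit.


Adjustment factor = 1 + 0.033 * 9.6 = 1.3168
Grade-adjusted pace = 287 * 1.3168 = 377.92 s/km

377.92 s/km


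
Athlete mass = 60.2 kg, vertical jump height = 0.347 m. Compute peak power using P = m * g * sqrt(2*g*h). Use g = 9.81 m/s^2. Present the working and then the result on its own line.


sqrt(2 * 9.81 * 0.347) = sqrt(6.80814) = 2.609241 m/s
P = 60.2 * 9.81 * 2.609241
= 1540.92 W

1540.92 W


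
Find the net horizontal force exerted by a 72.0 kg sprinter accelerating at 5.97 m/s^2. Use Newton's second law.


Newton's second law: F = m * a
F = 72.0 * 5.97 = 429.84 N

429.84 N


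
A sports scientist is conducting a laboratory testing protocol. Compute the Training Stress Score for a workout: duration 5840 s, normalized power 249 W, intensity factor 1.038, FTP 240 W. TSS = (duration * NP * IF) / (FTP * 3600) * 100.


Product = 5840 * 249 * 1.038 = 1509418.08
Base = 240 * 3600 = 864000
TSS = 1509418.08 / 864000 * 100 = 174.7

174.7 TSS


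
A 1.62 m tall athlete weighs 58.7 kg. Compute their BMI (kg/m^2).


height^2 = 2.6244 m^2
BMI = 58.7 / 2.6244 = 22.37 kg/m^2

22.37 kg/m^2


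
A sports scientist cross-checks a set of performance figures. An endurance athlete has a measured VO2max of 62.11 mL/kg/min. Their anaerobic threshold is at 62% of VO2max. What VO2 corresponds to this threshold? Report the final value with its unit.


Anaerobic threshold VO2 = VO2max * 62%
= 62.11 * 0.62
= 38.51 mL/kg/min

38.51 mL/kg/min


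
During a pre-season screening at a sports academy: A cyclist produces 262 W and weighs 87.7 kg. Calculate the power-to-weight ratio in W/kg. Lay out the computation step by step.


P/W = power / mass
= 262 / 87.7
= 2.987 W/kg

2.987 W/kg


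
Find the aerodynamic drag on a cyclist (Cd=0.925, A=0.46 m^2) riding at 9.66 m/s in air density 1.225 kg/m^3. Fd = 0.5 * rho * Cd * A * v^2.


Fd = 0.5 * 1.225 * 0.925 * 0.46 * 9.66^2
= 0.5 * 1.225 * 0.925 * 0.46 * 93.3156
= 24.32 N

24.32 N


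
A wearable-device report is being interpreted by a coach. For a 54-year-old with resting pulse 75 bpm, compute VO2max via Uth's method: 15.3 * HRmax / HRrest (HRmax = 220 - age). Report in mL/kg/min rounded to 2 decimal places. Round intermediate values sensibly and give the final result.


Step 1: HRmax = 220 - 54 = 166 bpm
Step 2: Ratio = 166 / 75 = 2.2133
Step 3: VO2max = 15.3 * 2.2133 = 33.86 mL/kg/min

33.86 mL/kg/min


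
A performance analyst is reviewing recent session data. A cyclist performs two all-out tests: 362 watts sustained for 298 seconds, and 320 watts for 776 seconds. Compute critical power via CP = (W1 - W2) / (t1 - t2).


W1 = P1 * t1 = 362 * 298 = 107876 J
W2 = P2 * t2 = 320 * 776 = 248320 J
CP = (107876 - 248320) / (298 - 776)
= 293.82 W

293.82 W


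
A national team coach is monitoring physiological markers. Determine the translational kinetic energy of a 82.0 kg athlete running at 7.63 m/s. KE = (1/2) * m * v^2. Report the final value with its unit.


KE = 0.5 * m * v^2
= 0.5 * 82.0 * 7.63^2
= 0.5 * 82.0 * 58.2169
= 2386.89 J

2386.89 J


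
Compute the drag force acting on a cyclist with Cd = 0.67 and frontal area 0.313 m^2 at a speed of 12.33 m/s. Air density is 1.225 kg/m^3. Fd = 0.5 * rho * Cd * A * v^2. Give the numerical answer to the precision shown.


Step 1: v^2 = 152.0289
Step 2: Fd = 0.5 * 1.225 * 0.67 * 0.313 * 152.0289
= 19.528 N

19.528 N


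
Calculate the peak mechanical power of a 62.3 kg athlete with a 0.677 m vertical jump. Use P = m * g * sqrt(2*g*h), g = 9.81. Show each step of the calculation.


First, sqrt(2gh) = sqrt(2 * 9.81 * 0.677)
= sqrt(13.28274) = 3.644549 m/s
Power = 62.3 * 9.81 * 3.644549 = 2227.41 W

2227.41 W


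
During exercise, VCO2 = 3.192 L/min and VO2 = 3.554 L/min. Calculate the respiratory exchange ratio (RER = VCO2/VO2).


RER = VCO2 / VO2
= 3.192 / 3.554
= 0.8981

0.8981


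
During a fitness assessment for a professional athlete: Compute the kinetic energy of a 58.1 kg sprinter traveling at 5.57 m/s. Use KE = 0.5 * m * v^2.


Velocity squared = 31.0249
KE = 0.5 * 58.1 * 31.0249 = 901.27 J

901.27 J


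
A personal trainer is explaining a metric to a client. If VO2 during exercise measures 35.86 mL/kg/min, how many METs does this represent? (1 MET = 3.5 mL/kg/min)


METs = VO2 / 3.5 = 35.86 / 3.5 = 10.25

10.25 METs


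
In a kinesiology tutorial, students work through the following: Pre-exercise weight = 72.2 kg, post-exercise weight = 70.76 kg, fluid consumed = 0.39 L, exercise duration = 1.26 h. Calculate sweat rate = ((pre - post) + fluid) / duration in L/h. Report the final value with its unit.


Weight loss = 72.2 - 70.76 = 1.44 kg (approx L)
Total sweat = 1.44 + 0.39 = 1.83 L
Sweat rate = 1.83 / 1.26 = 1.452 L/h

1.452 L/h


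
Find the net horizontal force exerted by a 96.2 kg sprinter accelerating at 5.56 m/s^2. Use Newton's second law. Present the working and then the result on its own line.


Newton's second law: F = m * a
F = 96.2 * 5.56 = 534.87 N

534.87 N


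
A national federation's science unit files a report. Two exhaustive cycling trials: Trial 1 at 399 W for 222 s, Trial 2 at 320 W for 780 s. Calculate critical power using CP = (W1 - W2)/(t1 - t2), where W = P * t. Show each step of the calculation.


W1 = 399 * 222 = 88578 J
W2 = 320 * 780 = 249600 J
CP = (88578 - 249600) / (222 - 780)
= -161022 / -558
= 288.57 W

288.57 W


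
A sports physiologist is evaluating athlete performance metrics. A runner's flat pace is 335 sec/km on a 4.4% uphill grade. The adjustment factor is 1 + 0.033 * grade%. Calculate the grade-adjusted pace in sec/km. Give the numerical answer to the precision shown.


Factor = 1 + 0.033 * 4.4 = 1.1452
Adjusted pace = 335 * 1.1452
= 383.64 sec/km

383.64 s/km


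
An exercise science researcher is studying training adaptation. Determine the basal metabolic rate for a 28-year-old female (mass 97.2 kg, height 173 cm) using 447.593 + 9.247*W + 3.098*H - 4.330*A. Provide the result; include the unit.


BMR = 447.593 + 9.247*97.2 + 3.098*173 - 4.330*28
= 1761.12 kcal/day

1761.12 kcal/day


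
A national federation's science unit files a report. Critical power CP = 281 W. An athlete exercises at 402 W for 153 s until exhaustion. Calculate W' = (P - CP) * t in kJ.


P - CP = 402 - 281 = 121 W
W' = 121 * 153 = 18513 J
= 18513 / 1000 = 18.513 kJ

18.513 kJ


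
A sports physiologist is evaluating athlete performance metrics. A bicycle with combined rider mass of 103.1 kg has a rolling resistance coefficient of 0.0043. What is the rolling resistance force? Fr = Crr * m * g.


Fr = 0.0043 * 103.1 * 9.81
= 0.44333 * 9.81
= 4.349 N

4.349 N


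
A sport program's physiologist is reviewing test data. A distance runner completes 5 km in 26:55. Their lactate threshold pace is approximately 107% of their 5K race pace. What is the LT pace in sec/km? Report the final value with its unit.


Convert to seconds: 26 min 55 s = 1615 s
Pace per km = 1615 / 5 = 323.0 s/km
LT pace = 323.0 * 1.07 = 345.61 s/km

345.61 s/km


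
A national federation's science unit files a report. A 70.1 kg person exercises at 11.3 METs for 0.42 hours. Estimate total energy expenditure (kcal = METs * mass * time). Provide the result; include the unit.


Energy = METs * mass(kg) * time(h)
= 11.3 * 70.1 * 0.42
= 332.69 kcal

332.69 kcal


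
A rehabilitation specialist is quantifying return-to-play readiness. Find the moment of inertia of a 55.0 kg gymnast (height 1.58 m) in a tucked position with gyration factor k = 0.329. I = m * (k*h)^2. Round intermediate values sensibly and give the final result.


Radius of gyration = 0.329 * 1.58 = 0.51982 m
I = 55.0 * 0.51982^2
= 55.0 * 0.270213
= 14.862 kg*m^2

14.862 kg*m^2


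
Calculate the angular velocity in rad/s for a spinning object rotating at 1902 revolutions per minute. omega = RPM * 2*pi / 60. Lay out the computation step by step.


omega = RPM * 2*pi / 60
= 1902 * 6.28318531 / 60
= 199.177 rad/s

199.177 rad/s


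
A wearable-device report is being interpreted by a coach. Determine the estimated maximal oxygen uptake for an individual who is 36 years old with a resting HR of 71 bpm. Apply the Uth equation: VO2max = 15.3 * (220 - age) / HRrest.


HRmax = 220 - 36 = 184
VO2max = 15.3 * (184 / 71)
= 15.3 * 2.5915
= 39.65 mL/kg/min

39.65 mL/kg/min


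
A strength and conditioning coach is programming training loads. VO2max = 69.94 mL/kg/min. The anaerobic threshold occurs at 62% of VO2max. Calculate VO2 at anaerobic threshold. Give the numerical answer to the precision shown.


AT fraction = 62 / 100 = 0.62
AT VO2 = 69.94 * 0.62
= 43.36 mL/kg/min

43.36 mL/kg/min


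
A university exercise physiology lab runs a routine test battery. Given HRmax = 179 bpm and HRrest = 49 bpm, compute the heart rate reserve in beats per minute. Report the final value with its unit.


Heart rate reserve = maximum HR minus resting HR
HRR = 179 - 49 = 130 bpm

130 bpm


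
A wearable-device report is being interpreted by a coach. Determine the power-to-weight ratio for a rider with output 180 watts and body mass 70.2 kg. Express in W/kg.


P/W = 180 / 70.2 = 2.564 W/kg

2.564 W/kg


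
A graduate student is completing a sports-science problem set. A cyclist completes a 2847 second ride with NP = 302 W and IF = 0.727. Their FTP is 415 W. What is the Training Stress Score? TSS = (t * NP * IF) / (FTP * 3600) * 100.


t * NP * IF = 2847 * 302 * 0.727 = 625070.238
FTP * 3600 = 1494000
TSS = (625070.238 / 1494000) * 100 = 41.84

41.84 TSS


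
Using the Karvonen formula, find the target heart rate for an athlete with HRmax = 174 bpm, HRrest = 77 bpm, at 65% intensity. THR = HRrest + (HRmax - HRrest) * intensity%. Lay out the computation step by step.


HRR = 174 - 77 = 97
THR = 77 + 97 * 0.65
= 77 + 63.05
= 140.05 bpm

140.05 bpm


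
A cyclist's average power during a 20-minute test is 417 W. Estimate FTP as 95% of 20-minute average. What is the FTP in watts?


FTP = 20-min power * 0.95
= 417 * 0.95
= 396.15 W

396.15 W


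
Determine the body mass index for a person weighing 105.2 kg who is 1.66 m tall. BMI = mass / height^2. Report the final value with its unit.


BMI = mass / height^2
= 105.2 / 1.66^2
= 105.2 / 2.7556
= 38.18 kg/m^2

38.18 kg/m^2


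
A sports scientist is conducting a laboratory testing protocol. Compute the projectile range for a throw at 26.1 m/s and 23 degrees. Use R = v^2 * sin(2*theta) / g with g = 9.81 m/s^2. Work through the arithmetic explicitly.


Two times the angle = 46 degrees
sin(46) = 0.71934
R = 681.21 * 0.71934 / 9.81 = 49.951 m

49.951 m


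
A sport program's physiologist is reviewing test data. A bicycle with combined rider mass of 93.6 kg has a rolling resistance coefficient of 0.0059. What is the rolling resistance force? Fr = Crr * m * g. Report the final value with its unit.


Fr = 0.0059 * 93.6 * 9.81
= 0.55224 * 9.81
= 5.417 N

5.417 N


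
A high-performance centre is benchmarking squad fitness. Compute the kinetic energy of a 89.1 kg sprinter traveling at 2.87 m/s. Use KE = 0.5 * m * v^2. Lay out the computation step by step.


Velocity squared = 8.2369
KE = 0.5 * 89.1 * 8.2369 = 366.95 J

366.95 J


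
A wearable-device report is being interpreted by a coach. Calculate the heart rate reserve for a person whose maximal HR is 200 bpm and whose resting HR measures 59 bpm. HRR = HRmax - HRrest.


HRmax = 200 bpm
HRrest = 59 bpm
HRR = 200 - 59 = 141 bpm

141 bpm


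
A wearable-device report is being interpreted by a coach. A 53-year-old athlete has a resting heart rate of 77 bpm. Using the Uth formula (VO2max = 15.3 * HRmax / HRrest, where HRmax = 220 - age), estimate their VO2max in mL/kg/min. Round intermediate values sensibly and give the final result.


HRmax = 220 - 53 = 167 bpm
Ratio = HRmax / HRrest = 167 / 77 = 2.1688
VO2max = 15.3 * 2.1688 = 33.18 mL/kg/min

33.18 mL/kg/min


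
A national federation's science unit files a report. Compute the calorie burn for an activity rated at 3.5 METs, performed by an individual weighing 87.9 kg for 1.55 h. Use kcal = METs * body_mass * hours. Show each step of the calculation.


Product of METs and mass = 3.5 * 87.9 = 307.65
Total kcal = 307.65 * 1.55 = 476.86 kcal

476.86 kcal


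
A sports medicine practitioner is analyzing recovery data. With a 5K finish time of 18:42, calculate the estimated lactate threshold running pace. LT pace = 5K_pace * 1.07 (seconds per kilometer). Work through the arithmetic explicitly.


Race duration = 1122 s for 5 km
Average pace = 1122 / 5 = 224.4 s/km
LT pace = 224.4 * 1.07
= 240.11 s/km

240.11 s/km


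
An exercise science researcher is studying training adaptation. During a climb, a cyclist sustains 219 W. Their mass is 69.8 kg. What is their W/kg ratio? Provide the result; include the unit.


Power-to-weight = 219 W / 69.8 kg
= 3.138 W/kg

3.138 W/kg


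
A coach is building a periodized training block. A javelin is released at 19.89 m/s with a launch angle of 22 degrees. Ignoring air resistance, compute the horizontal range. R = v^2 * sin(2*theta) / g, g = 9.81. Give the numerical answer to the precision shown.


Launch speed squared = 395.6121
sin(2 * 22 deg) = 0.694658
Range = 395.6121 * 0.694658 / 9.81
= 28.014 m

28.014 m


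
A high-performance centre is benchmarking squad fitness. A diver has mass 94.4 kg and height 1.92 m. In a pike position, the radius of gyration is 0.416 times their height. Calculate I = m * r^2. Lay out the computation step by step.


r = 0.416 * 1.92 = 0.79872 m
I = m * r^2 = 94.4 * 0.637954 = 60.223 kg*m^2

60.223 kg*m^2


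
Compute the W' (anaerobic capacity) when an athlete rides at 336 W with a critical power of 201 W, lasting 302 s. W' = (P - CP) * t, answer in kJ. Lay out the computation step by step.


Above-CP power = 135 W
Duration = 302 s
W' = 135 * 302 = 40770 J
Convert: 40770 / 1000 = 40.77 kJ

40.77 kJ


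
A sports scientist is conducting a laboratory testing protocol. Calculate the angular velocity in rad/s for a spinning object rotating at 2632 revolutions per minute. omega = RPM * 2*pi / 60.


omega = RPM * 2*pi / 60
= 2632 * 6.28318531 / 60
= 275.622 rad/s

275.622 rad/s


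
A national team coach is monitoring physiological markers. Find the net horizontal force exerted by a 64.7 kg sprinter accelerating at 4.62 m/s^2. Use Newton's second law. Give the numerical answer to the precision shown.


Newton's second law: F = m * a
F = 64.7 * 4.62 = 298.91 N

298.91 N


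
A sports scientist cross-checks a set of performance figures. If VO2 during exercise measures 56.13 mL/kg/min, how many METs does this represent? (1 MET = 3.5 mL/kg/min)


METs = VO2 / 3.5 = 56.13 / 3.5 = 16.04

16.04 METs


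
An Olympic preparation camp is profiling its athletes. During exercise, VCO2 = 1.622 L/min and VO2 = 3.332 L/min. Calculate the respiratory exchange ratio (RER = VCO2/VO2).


RER = VCO2 / VO2
= 1.622 / 3.332
= 0.4868

0.4868


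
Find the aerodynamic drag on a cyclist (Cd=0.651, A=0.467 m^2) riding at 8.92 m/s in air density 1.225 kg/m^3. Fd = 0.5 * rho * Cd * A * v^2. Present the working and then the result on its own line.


Fd = 0.5 * 1.225 * 0.651 * 0.467 * 8.92^2
= 0.5 * 1.225 * 0.651 * 0.467 * 79.5664
= 14.816 N

14.816 N


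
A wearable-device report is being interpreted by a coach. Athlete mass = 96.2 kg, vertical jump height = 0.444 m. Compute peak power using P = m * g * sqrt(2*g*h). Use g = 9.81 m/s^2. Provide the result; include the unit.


sqrt(2 * 9.81 * 0.444) = sqrt(8.71128) = 2.951488 m/s
P = 96.2 * 9.81 * 2.951488
= 2785.38 W

2785.38 W


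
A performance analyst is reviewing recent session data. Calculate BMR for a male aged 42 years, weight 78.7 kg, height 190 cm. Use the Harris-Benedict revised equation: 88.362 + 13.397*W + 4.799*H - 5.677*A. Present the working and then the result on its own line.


Substituting values:
W term = 13.397 * 78.7 = 1054.3439
H term = 4.799 * 190 = 911.81
A term = 5.677 * 42 = 238.434
BMR = 1816.08 kcal/day

1816.08 kcal/day


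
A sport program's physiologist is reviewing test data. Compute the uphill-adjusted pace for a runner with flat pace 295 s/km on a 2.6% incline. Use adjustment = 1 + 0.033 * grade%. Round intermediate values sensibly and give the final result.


Adjustment factor = 1 + 0.033 * 2.6 = 1.0858
Grade-adjusted pace = 295 * 1.0858 = 320.31 s/km

320.31 s/km


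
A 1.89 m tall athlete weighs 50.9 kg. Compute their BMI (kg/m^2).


height^2 = 3.5721 m^2
BMI = 50.9 / 3.5721 = 14.25 kg/m^2

14.25 kg/m^2


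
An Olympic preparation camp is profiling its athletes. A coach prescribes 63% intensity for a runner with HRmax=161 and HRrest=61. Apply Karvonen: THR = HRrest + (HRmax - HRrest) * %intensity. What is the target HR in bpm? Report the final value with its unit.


Heart rate reserve = 161 - 61 = 100
Intensity fraction = 63 / 100 = 0.63
THR = 61 + 100 * 0.63 = 124.0 bpm

124.0 bpm


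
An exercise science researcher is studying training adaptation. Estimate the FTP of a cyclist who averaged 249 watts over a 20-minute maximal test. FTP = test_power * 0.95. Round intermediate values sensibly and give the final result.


FTP = 249 * 0.95 = 236.55 W

236.55 W


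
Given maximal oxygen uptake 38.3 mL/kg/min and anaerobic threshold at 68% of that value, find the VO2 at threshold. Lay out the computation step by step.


Percentage as decimal = 0.68
VO2 at AT = 38.3 * 0.68 = 26.04 mL/kg/min

26.04 mL/kg/min


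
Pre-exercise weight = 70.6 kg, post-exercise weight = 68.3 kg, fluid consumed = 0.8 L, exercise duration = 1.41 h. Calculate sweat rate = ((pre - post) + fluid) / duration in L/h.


Weight loss = 70.6 - 68.3 = 2.3 kg (approx L)
Total sweat = 2.3 + 0.8 = 3.1 L
Sweat rate = 3.1 / 1.41 = 2.199 L/h

2.199 L/h


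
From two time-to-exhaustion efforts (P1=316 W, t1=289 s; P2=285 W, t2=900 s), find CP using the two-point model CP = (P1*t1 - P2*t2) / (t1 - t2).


Work in trial 1 = 91324 J
Work in trial 2 = 256500 J
Delta work = -165176 J
Delta time = -611 s
CP = -165176 / -611 = 270.34 W

270.34 W


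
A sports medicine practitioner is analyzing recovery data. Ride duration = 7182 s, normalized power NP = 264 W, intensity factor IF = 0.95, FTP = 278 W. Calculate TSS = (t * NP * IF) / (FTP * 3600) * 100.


Numerator = 7182 * 264 * 0.95 = 1801245.6
Denominator = 278 * 3600 = 1000800
TSS = 1801245.6 / 1000800 * 100
= 179.98

179.98 TSS


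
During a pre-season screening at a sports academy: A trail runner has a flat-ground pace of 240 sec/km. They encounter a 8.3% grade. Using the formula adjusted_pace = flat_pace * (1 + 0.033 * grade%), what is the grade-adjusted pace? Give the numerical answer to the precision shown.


Grade factor = 1 + 0.033 * 8.3 = 1.2739
Adjusted = 240 * 1.2739 = 305.74 sec/km

305.74 s/km


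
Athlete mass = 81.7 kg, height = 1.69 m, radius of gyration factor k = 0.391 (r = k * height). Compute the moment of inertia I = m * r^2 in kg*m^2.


r = k * height = 0.391 * 1.69 = 0.66079 m
r^2 = 0.66079^2 = 0.436643
I = 81.7 * 0.436643 = 35.674 kg*m^2

35.674 kg*m^2


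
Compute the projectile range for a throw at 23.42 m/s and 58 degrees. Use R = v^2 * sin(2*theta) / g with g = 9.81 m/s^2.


Two times the angle = 116 degrees
sin(116) = 0.898794
R = 548.4964 * 0.898794 / 9.81 = 50.253 m

50.253 m


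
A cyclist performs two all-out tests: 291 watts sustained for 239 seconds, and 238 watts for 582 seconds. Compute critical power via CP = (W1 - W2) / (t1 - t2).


W1 = P1 * t1 = 291 * 239 = 69549 J
W2 = P2 * t2 = 238 * 582 = 138516 J
CP = (69549 - 138516) / (239 - 582)
= 201.07 W

201.07 W


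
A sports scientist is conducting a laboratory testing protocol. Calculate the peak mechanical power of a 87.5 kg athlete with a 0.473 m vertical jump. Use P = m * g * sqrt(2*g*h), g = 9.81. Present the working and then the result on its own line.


First, sqrt(2gh) = sqrt(2 * 9.81 * 0.473)
= sqrt(9.28026) = 3.046352 m/s
Power = 87.5 * 9.81 * 3.046352 = 2614.91 W

2614.91 W


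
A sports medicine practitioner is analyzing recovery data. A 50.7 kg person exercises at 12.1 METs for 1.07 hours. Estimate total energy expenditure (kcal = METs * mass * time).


Energy = METs * mass(kg) * time(h)
= 12.1 * 50.7 * 1.07
= 656.41 kcal

656.41 kcal


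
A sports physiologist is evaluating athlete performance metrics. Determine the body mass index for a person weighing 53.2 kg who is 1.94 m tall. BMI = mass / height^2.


BMI = mass / height^2
= 53.2 / 1.94^2
= 53.2 / 3.7636
= 14.14 kg/m^2

14.14 kg/m^2


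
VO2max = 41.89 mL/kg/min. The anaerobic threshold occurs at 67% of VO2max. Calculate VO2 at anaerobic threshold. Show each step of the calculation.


AT fraction = 67 / 100 = 0.67
AT VO2 = 41.89 * 0.67
= 28.07 mL/kg/min

28.07 mL/kg/min


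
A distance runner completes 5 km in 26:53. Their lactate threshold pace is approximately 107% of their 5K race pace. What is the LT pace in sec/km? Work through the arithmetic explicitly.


Convert to seconds: 26 min 53 s = 1613 s
Pace per km = 1613 / 5 = 322.6 s/km
LT pace = 322.6 * 1.07 = 345.18 s/km

345.18 s/km


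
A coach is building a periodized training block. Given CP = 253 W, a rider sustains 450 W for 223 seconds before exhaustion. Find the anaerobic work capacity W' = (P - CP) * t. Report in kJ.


Excess power = 450 - 253 = 197 W
Work above CP = 197 * 223 = 43931 J
W' = 43.931 kJ

43.931 kJ


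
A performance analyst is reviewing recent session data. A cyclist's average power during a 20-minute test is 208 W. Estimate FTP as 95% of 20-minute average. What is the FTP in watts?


FTP = 20-min power * 0.95
= 208 * 0.95
= 197.6 W

197.6 W


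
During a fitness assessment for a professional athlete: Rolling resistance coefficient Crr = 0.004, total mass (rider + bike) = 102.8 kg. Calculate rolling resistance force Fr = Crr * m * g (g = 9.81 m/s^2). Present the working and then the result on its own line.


Fr = Crr * m * g
= 0.004 * 102.8 * 9.81
= 4.034 N

4.034 N


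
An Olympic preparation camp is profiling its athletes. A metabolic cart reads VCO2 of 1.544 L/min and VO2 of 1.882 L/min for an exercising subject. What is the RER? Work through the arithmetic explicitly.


RER = VCO2 / VO2 = 1.544 / 1.882 = 0.8204

0.8204


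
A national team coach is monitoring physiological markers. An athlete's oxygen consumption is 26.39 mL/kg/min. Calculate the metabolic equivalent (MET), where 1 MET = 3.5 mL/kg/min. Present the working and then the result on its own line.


MET = VO2 / 3.5
= 26.39 / 3.5
= 7.54 METs

7.54 METs


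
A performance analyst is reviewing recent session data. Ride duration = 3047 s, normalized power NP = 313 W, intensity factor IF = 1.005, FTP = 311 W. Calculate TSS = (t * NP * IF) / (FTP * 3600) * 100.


Numerator = 3047 * 313 * 1.005 = 958479.555
Denominator = 311 * 3600 = 1119600
TSS = 958479.555 / 1119600 * 100
= 85.61

85.61 TSS


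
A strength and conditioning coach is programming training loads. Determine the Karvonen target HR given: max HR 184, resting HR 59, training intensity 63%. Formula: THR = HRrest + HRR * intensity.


HRR = HRmax - HRrest = 184 - 59 = 125
THR = 59 + 125 * 0.63
= 137.75 bpm

137.75 bpm


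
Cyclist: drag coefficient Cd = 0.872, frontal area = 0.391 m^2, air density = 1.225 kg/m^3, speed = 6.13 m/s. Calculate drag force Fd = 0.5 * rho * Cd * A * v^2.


v^2 = 6.13^2 = 37.5769
Fd = 0.5 * 1.225 * 0.872 * 0.391 * 37.5769
= 7.847 N

7.847 N


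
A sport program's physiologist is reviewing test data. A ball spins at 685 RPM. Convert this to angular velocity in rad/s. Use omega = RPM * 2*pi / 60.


omega = 685 * 2 * pi / 60
= 685 * 6.28318531 / 60
= 4303.982 / 60
= 71.733 rad/s

71.733 rad/s


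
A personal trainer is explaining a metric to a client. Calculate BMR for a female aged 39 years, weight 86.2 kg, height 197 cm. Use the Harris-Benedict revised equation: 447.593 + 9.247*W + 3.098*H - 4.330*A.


Substituting values:
W term = 9.247 * 86.2 = 797.0914
H term = 3.098 * 197 = 610.306
A term = 4.330 * 39 = 168.87
BMR = 1686.12 kcal/day

1686.12 kcal/day


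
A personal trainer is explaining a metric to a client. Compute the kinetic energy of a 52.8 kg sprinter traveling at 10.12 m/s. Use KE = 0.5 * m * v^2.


Velocity squared = 102.4144
KE = 0.5 * 52.8 * 102.4144 = 2703.74 J

2703.74 J


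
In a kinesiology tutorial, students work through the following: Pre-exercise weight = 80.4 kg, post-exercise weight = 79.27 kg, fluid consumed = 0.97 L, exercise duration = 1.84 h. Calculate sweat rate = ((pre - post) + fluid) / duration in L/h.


Weight loss = 80.4 - 79.27 = 1.13 kg (approx L)
Total sweat = 1.13 + 0.97 = 2.1 L
Sweat rate = 2.1 / 1.84 = 1.141 L/h

1.141 L/h


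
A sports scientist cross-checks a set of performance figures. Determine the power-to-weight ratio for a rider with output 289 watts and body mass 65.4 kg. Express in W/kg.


P/W = 289 / 65.4 = 4.419 W/kg

4.419 W/kg


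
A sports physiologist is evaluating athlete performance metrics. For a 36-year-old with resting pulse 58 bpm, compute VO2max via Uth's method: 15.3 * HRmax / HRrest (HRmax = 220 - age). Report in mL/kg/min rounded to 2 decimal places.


Step 1: HRmax = 220 - 36 = 184 bpm
Step 2: Ratio = 184 / 58 = 3.1724
Step 3: VO2max = 15.3 * 3.1724 = 48.54 mL/kg/min

48.54 mL/kg/min


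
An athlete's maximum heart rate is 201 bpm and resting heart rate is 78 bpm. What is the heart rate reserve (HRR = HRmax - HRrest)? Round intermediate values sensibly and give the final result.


HRR = HRmax - HRrest
= 201 - 78
= 123 bpm

123 bpm


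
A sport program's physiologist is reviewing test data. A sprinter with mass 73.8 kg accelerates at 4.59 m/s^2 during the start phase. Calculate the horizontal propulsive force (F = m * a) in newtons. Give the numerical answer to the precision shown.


F = m * a
= 73.8 * 4.59
= 338.74 N

338.74 N


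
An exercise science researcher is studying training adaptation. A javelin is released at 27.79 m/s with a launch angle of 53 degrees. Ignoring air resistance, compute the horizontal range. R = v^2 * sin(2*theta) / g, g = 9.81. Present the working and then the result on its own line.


Launch speed squared = 772.2841
sin(2 * 53 deg) = 0.961262
Range = 772.2841 * 0.961262 / 9.81
= 75.675 m

75.675 m


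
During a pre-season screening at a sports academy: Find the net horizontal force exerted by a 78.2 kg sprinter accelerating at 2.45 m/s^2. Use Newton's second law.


Newton's second law: F = m * a
F = 78.2 * 2.45 = 191.59 N

191.59 N


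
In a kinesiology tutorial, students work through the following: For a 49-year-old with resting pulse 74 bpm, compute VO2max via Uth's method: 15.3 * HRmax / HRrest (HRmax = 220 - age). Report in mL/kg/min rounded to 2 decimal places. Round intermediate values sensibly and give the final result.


Step 1: HRmax = 220 - 49 = 171 bpm
Step 2: Ratio = 171 / 74 = 2.3108
Step 3: VO2max = 15.3 * 2.3108 = 35.36 mL/kg/min

35.36 mL/kg/min


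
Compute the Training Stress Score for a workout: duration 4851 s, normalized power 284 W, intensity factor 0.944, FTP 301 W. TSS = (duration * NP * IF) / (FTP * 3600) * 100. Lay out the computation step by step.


Product = 4851 * 284 * 0.944 = 1300533.696
Base = 301 * 3600 = 1083600
TSS = 1300533.696 / 1083600 * 100 = 120.02

120.02 TSS


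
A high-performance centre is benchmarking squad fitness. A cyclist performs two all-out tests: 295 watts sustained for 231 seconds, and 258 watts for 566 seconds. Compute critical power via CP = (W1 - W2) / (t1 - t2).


W1 = P1 * t1 = 295 * 231 = 68145 J
W2 = P2 * t2 = 258 * 566 = 146028 J
CP = (68145 - 146028) / (231 - 566)
= 232.49 W

232.49 W


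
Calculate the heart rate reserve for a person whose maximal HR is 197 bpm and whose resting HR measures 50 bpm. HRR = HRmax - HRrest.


HRmax = 197 bpm
HRrest = 50 bpm
HRR = 197 - 50 = 147 bpm

147 bpm


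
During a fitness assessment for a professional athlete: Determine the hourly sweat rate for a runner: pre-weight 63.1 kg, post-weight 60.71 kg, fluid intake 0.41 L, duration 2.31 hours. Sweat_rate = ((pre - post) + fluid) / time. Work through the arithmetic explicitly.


Mass lost = 63.1 - 60.71 = 2.39 kg
Add fluid consumed: 2.39 + 0.41 = 2.8 L total sweat
Sweat rate = 2.8 / 2.31 = 1.212 L/h

1.212 L/h


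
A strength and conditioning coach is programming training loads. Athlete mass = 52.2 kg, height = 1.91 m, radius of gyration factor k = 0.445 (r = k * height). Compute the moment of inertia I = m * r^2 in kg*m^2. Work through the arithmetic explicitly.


r = k * height = 0.445 * 1.91 = 0.84995 m
r^2 = 0.84995^2 = 0.722415
I = 52.2 * 0.722415 = 37.71 kg*m^2

37.71 kg*m^2


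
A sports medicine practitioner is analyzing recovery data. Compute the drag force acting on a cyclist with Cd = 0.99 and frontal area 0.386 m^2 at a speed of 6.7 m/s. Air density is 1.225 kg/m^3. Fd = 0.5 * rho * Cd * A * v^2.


Step 1: v^2 = 44.89
Step 2: Fd = 0.5 * 1.225 * 0.99 * 0.386 * 44.89
= 10.507 N

10.507 N


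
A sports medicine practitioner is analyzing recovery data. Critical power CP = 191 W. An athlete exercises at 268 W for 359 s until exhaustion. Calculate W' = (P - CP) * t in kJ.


P - CP = 268 - 191 = 77 W
W' = 77 * 359 = 27643 J
= 27643 / 1000 = 27.643 kJ

27.643 kJ


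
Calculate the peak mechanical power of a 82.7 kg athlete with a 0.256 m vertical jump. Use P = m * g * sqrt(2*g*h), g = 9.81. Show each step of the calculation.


First, sqrt(2gh) = sqrt(2 * 9.81 * 0.256)
= sqrt(5.02272) = 2.241143 m/s
Power = 82.7 * 9.81 * 2.241143 = 1818.21 W

1818.21 W


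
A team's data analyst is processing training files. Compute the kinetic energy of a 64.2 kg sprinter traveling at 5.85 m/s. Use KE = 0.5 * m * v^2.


Velocity squared = 34.2225
KE = 0.5 * 64.2 * 34.2225 = 1098.54 J

1098.54 J


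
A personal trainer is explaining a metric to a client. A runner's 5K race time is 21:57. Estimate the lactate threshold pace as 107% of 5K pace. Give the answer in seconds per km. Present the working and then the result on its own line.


Total race time = 21*60 + 57 = 1317 seconds
5K pace = 1317 / 5 = 263.4 sec/km
LT pace = 263.4 * 1.07 = 281.84 sec/km

281.84 s/km


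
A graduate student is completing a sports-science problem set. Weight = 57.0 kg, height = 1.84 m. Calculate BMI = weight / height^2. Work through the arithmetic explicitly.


height^2 = 1.84^2 = 3.3856
BMI = 57.0 / 3.3856 = 16.84 kg/m^2

16.84 kg/m^2


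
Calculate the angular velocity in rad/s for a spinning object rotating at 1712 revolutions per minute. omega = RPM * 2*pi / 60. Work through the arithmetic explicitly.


omega = RPM * 2*pi / 60
= 1712 * 6.28318531 / 60
= 179.28 rad/s

179.28 rad/s


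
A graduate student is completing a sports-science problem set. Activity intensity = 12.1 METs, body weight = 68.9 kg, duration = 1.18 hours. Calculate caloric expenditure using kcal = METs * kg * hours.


kcal = 12.1 * 68.9 * 1.18
= 833.69 * 1.18
= 983.75 kcal

983.75 kcal


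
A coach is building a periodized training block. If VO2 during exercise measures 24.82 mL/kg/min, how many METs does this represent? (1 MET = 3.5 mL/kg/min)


METs = VO2 / 3.5 = 24.82 / 3.5 = 7.09

7.09 METs


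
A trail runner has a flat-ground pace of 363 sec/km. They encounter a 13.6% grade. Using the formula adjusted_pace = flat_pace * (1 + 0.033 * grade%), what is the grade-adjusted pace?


Grade factor = 1 + 0.033 * 13.6 = 1.4488
Adjusted = 363 * 1.4488 = 525.91 sec/km

525.91 s/km


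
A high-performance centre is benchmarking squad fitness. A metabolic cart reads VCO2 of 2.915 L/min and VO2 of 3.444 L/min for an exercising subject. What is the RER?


RER = VCO2 / VO2 = 2.915 / 3.444 = 0.8464

0.8464


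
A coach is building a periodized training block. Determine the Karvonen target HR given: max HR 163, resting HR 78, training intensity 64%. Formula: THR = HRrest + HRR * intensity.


HRR = HRmax - HRrest = 163 - 78 = 85
THR = 78 + 85 * 0.64
= 132.4 bpm

132.4 bpm


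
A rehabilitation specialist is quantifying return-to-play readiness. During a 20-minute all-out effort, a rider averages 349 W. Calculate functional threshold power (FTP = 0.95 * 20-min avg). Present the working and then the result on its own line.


FTP = 0.95 * 349
= 331.55 W

331.55 W


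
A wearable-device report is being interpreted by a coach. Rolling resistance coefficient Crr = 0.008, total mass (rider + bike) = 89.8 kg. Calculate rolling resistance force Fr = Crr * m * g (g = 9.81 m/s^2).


Fr = Crr * m * g
= 0.008 * 89.8 * 9.81
= 7.048 N

7.048 N


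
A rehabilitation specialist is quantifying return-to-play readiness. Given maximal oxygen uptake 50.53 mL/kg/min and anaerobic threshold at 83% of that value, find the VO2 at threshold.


Percentage as decimal = 0.83
VO2 at AT = 50.53 * 0.83 = 41.94 mL/kg/min

41.94 mL/kg/min


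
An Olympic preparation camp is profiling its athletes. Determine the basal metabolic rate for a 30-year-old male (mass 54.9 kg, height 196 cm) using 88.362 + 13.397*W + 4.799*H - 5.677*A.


BMR = 88.362 + 13.397*54.9 + 4.799*196 - 5.677*30
= 1594.15 kcal/day

1594.15 kcal/day
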